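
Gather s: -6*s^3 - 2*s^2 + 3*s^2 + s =-6*s^3 + s^2 + s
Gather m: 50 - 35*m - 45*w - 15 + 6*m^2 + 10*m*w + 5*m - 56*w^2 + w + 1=6*m^2 + m*(10*w - 30) - 56*w^2 - 44*w + 36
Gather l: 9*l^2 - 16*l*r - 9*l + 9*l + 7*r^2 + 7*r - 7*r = 9*l^2 - 16*l*r + 7*r^2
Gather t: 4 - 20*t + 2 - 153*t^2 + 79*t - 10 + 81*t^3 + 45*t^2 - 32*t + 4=81*t^3 - 108*t^2 + 27*t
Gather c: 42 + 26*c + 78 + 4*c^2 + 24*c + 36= 4*c^2 + 50*c + 156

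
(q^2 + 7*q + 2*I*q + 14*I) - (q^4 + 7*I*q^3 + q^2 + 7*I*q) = -q^4 - 7*I*q^3 + 7*q - 5*I*q + 14*I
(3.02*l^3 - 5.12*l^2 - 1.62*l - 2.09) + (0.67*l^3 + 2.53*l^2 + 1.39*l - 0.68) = 3.69*l^3 - 2.59*l^2 - 0.23*l - 2.77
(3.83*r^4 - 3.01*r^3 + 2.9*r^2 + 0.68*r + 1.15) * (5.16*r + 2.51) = 19.7628*r^5 - 5.9183*r^4 + 7.4089*r^3 + 10.7878*r^2 + 7.6408*r + 2.8865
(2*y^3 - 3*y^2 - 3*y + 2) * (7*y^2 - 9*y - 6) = 14*y^5 - 39*y^4 - 6*y^3 + 59*y^2 - 12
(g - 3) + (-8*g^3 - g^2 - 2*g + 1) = -8*g^3 - g^2 - g - 2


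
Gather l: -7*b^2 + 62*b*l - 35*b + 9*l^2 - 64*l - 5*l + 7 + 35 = -7*b^2 - 35*b + 9*l^2 + l*(62*b - 69) + 42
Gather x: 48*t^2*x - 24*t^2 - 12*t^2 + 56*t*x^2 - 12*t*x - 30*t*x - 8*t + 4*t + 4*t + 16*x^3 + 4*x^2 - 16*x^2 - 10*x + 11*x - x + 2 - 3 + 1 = -36*t^2 + 16*x^3 + x^2*(56*t - 12) + x*(48*t^2 - 42*t)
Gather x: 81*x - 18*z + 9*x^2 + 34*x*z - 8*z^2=9*x^2 + x*(34*z + 81) - 8*z^2 - 18*z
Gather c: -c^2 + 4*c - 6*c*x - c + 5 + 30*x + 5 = -c^2 + c*(3 - 6*x) + 30*x + 10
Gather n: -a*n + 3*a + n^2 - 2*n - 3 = 3*a + n^2 + n*(-a - 2) - 3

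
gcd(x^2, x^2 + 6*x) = x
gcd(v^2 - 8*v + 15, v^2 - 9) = v - 3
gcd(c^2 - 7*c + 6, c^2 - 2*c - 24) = c - 6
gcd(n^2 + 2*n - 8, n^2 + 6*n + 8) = n + 4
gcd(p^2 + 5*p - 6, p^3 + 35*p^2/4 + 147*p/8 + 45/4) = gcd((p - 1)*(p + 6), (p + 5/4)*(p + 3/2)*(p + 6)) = p + 6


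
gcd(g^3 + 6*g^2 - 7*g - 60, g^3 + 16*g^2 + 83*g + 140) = g^2 + 9*g + 20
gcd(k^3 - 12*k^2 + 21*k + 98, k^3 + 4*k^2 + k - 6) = k + 2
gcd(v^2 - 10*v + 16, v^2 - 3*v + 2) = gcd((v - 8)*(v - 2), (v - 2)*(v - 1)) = v - 2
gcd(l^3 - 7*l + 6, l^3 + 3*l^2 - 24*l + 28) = l - 2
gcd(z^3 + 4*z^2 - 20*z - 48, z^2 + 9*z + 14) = z + 2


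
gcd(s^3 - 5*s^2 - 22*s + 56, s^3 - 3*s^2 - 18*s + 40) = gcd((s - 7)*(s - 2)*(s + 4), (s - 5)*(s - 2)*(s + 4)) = s^2 + 2*s - 8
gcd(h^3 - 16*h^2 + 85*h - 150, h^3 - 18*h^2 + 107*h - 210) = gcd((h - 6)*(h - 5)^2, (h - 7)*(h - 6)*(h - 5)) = h^2 - 11*h + 30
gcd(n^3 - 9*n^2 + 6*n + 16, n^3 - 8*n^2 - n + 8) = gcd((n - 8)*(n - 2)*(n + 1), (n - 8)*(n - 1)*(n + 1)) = n^2 - 7*n - 8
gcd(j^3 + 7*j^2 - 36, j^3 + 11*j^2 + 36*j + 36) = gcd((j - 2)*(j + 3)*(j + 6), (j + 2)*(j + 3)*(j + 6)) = j^2 + 9*j + 18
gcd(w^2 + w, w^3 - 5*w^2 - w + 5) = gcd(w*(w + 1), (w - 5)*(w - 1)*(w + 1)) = w + 1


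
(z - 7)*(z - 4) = z^2 - 11*z + 28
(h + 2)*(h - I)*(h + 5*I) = h^3 + 2*h^2 + 4*I*h^2 + 5*h + 8*I*h + 10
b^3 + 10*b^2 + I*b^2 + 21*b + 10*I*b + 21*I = (b + 3)*(b + 7)*(b + I)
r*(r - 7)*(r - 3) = r^3 - 10*r^2 + 21*r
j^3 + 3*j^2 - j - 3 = (j - 1)*(j + 1)*(j + 3)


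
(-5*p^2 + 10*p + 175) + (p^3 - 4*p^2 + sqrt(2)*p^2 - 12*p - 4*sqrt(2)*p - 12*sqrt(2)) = p^3 - 9*p^2 + sqrt(2)*p^2 - 4*sqrt(2)*p - 2*p - 12*sqrt(2) + 175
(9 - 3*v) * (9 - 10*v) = 30*v^2 - 117*v + 81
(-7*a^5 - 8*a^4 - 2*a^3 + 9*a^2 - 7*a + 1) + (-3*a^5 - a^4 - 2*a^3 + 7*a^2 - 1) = -10*a^5 - 9*a^4 - 4*a^3 + 16*a^2 - 7*a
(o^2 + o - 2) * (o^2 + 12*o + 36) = o^4 + 13*o^3 + 46*o^2 + 12*o - 72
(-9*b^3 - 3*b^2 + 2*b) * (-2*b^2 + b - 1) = 18*b^5 - 3*b^4 + 2*b^3 + 5*b^2 - 2*b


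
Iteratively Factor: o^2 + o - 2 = (o + 2)*(o - 1)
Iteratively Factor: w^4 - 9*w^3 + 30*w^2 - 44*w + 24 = (w - 2)*(w^3 - 7*w^2 + 16*w - 12) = (w - 2)^2*(w^2 - 5*w + 6) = (w - 2)^3*(w - 3)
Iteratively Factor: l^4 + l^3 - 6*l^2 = (l)*(l^3 + l^2 - 6*l) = l^2*(l^2 + l - 6) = l^2*(l + 3)*(l - 2)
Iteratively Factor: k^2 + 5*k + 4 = (k + 1)*(k + 4)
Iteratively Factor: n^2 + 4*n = (n)*(n + 4)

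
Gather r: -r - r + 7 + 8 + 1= 16 - 2*r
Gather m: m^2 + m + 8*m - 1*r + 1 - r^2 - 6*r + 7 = m^2 + 9*m - r^2 - 7*r + 8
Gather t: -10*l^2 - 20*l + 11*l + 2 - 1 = -10*l^2 - 9*l + 1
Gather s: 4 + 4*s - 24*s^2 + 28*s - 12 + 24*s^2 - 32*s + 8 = 0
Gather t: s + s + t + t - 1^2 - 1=2*s + 2*t - 2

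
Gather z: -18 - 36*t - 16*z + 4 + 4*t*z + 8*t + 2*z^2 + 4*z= -28*t + 2*z^2 + z*(4*t - 12) - 14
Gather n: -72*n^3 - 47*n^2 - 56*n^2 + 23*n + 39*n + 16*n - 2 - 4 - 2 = -72*n^3 - 103*n^2 + 78*n - 8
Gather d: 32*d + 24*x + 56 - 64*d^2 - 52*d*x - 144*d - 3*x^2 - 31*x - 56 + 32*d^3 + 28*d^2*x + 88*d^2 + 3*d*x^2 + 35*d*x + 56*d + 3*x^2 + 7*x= 32*d^3 + d^2*(28*x + 24) + d*(3*x^2 - 17*x - 56)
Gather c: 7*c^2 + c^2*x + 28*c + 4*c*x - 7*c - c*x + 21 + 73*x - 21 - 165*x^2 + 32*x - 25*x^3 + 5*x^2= c^2*(x + 7) + c*(3*x + 21) - 25*x^3 - 160*x^2 + 105*x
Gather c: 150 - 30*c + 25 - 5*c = 175 - 35*c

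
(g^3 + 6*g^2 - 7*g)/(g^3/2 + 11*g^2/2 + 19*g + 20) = 2*g*(g^2 + 6*g - 7)/(g^3 + 11*g^2 + 38*g + 40)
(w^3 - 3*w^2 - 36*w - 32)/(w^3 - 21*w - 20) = (w - 8)/(w - 5)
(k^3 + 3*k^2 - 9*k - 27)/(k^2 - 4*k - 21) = (k^2 - 9)/(k - 7)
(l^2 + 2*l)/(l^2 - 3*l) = (l + 2)/(l - 3)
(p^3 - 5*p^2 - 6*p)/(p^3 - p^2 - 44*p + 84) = p*(p + 1)/(p^2 + 5*p - 14)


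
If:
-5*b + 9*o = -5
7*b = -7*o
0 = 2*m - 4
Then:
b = 5/14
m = 2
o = -5/14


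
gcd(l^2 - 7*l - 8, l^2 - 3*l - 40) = l - 8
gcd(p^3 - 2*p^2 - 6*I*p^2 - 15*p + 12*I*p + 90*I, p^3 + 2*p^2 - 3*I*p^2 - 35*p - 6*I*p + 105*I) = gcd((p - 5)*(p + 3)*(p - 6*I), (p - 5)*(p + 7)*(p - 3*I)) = p - 5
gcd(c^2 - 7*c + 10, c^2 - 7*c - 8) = 1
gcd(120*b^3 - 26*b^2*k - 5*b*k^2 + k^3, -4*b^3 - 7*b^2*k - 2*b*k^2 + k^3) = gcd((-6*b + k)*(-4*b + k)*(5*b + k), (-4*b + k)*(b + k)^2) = 4*b - k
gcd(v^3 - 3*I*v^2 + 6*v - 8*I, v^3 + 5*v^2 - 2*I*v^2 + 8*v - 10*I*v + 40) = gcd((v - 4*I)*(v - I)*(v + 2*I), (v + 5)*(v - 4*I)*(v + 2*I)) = v^2 - 2*I*v + 8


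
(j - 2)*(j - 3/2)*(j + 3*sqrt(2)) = j^3 - 7*j^2/2 + 3*sqrt(2)*j^2 - 21*sqrt(2)*j/2 + 3*j + 9*sqrt(2)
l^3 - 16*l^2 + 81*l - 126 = (l - 7)*(l - 6)*(l - 3)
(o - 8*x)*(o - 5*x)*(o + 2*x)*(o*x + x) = o^4*x - 11*o^3*x^2 + o^3*x + 14*o^2*x^3 - 11*o^2*x^2 + 80*o*x^4 + 14*o*x^3 + 80*x^4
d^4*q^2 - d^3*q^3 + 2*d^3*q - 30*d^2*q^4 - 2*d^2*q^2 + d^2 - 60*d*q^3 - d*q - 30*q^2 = (d - 6*q)*(d + 5*q)*(d*q + 1)^2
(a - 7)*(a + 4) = a^2 - 3*a - 28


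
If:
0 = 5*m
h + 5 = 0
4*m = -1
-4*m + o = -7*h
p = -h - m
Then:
No Solution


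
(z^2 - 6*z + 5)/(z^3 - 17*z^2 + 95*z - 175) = (z - 1)/(z^2 - 12*z + 35)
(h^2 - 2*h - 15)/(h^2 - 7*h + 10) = (h + 3)/(h - 2)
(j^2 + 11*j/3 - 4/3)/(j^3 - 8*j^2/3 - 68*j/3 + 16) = (3*j - 1)/(3*j^2 - 20*j + 12)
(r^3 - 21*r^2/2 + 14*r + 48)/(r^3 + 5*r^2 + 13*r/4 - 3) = 2*(r^2 - 12*r + 32)/(2*r^2 + 7*r - 4)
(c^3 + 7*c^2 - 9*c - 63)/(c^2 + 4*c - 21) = c + 3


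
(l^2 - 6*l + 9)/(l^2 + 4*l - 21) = (l - 3)/(l + 7)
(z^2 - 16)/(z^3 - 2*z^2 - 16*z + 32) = 1/(z - 2)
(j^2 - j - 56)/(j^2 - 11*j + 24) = (j + 7)/(j - 3)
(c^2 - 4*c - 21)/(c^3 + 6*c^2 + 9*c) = (c - 7)/(c*(c + 3))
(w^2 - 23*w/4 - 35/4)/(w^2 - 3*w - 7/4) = (-4*w^2 + 23*w + 35)/(-4*w^2 + 12*w + 7)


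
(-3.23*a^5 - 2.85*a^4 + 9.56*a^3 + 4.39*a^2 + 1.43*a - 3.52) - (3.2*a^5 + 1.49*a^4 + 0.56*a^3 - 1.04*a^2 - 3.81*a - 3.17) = -6.43*a^5 - 4.34*a^4 + 9.0*a^3 + 5.43*a^2 + 5.24*a - 0.35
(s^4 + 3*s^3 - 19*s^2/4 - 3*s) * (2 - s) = -s^5 - s^4 + 43*s^3/4 - 13*s^2/2 - 6*s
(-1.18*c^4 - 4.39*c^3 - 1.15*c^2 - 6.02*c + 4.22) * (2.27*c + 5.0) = -2.6786*c^5 - 15.8653*c^4 - 24.5605*c^3 - 19.4154*c^2 - 20.5206*c + 21.1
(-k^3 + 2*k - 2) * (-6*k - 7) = 6*k^4 + 7*k^3 - 12*k^2 - 2*k + 14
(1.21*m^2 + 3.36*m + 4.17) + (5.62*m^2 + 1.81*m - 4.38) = 6.83*m^2 + 5.17*m - 0.21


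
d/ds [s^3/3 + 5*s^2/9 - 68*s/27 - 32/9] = s^2 + 10*s/9 - 68/27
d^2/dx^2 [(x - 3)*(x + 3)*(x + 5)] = 6*x + 10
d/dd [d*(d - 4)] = 2*d - 4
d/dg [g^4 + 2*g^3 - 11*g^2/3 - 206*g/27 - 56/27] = 4*g^3 + 6*g^2 - 22*g/3 - 206/27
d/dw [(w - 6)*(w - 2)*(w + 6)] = 3*w^2 - 4*w - 36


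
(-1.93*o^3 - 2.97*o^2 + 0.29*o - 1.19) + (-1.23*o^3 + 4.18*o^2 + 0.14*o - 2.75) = -3.16*o^3 + 1.21*o^2 + 0.43*o - 3.94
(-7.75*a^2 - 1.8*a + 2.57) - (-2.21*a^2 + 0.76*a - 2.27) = -5.54*a^2 - 2.56*a + 4.84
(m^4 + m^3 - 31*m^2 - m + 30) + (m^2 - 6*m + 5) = m^4 + m^3 - 30*m^2 - 7*m + 35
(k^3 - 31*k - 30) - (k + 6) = k^3 - 32*k - 36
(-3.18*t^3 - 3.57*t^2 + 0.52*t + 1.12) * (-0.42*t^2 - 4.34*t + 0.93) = 1.3356*t^5 + 15.3006*t^4 + 12.318*t^3 - 6.0473*t^2 - 4.3772*t + 1.0416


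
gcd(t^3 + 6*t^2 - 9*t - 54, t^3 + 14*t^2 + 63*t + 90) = t^2 + 9*t + 18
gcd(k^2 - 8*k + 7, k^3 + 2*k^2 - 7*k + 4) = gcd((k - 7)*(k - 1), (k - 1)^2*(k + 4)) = k - 1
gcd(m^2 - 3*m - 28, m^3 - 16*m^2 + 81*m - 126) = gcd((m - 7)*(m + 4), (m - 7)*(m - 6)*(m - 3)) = m - 7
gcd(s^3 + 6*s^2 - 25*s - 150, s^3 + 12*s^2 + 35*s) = s + 5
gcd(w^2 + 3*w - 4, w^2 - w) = w - 1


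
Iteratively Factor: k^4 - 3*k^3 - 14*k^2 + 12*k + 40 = (k - 5)*(k^3 + 2*k^2 - 4*k - 8) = (k - 5)*(k - 2)*(k^2 + 4*k + 4) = (k - 5)*(k - 2)*(k + 2)*(k + 2)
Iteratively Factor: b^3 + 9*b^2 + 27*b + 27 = (b + 3)*(b^2 + 6*b + 9) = (b + 3)^2*(b + 3)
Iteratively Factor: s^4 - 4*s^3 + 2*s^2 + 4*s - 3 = (s - 1)*(s^3 - 3*s^2 - s + 3) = (s - 3)*(s - 1)*(s^2 - 1) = (s - 3)*(s - 1)*(s + 1)*(s - 1)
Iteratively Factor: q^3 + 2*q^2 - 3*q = (q - 1)*(q^2 + 3*q) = (q - 1)*(q + 3)*(q)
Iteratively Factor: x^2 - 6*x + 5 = (x - 1)*(x - 5)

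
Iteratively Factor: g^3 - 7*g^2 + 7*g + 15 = (g + 1)*(g^2 - 8*g + 15) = (g - 3)*(g + 1)*(g - 5)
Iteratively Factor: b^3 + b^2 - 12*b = (b + 4)*(b^2 - 3*b) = b*(b + 4)*(b - 3)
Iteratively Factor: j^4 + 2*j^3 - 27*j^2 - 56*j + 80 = (j + 4)*(j^3 - 2*j^2 - 19*j + 20) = (j - 1)*(j + 4)*(j^2 - j - 20) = (j - 1)*(j + 4)^2*(j - 5)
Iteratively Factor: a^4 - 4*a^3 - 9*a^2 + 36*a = (a - 3)*(a^3 - a^2 - 12*a) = (a - 3)*(a + 3)*(a^2 - 4*a) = a*(a - 3)*(a + 3)*(a - 4)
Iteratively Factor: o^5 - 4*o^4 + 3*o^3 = (o)*(o^4 - 4*o^3 + 3*o^2) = o*(o - 3)*(o^3 - o^2) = o*(o - 3)*(o - 1)*(o^2) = o^2*(o - 3)*(o - 1)*(o)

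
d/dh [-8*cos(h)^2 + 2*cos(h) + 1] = 2*(8*cos(h) - 1)*sin(h)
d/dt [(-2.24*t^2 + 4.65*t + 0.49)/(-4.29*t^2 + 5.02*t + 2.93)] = (8.7037*t^2 - 8.9222*t + 11.1647)/(18.4041*t^4 - 43.0716*t^3 + 0.0609999999999928*t^2 + 29.4172*t + 8.5849)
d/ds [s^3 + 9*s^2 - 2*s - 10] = 3*s^2 + 18*s - 2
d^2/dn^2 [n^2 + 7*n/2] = 2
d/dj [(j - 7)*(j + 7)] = 2*j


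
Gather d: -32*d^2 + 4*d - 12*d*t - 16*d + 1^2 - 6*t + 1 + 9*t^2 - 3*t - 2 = -32*d^2 + d*(-12*t - 12) + 9*t^2 - 9*t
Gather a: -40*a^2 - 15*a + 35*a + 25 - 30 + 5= -40*a^2 + 20*a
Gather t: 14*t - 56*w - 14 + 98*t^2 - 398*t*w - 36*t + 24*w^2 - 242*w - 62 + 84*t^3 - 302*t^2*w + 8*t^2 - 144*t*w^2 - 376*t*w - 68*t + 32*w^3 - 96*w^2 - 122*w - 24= 84*t^3 + t^2*(106 - 302*w) + t*(-144*w^2 - 774*w - 90) + 32*w^3 - 72*w^2 - 420*w - 100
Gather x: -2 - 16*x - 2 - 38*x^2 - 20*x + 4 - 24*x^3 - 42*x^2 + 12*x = -24*x^3 - 80*x^2 - 24*x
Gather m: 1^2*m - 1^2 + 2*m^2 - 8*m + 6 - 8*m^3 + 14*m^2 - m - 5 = -8*m^3 + 16*m^2 - 8*m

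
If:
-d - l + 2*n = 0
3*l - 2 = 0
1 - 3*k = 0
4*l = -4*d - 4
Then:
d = -5/3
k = 1/3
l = 2/3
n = -1/2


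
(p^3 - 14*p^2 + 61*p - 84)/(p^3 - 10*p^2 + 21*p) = (p - 4)/p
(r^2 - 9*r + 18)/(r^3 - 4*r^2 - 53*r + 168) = (r - 6)/(r^2 - r - 56)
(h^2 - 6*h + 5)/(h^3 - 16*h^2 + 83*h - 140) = (h - 1)/(h^2 - 11*h + 28)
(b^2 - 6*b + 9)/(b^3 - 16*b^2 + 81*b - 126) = (b - 3)/(b^2 - 13*b + 42)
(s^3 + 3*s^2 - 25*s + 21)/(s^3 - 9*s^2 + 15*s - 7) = (s^2 + 4*s - 21)/(s^2 - 8*s + 7)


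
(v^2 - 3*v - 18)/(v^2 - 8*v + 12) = (v + 3)/(v - 2)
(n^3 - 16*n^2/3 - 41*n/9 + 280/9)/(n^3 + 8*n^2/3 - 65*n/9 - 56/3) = (n - 5)/(n + 3)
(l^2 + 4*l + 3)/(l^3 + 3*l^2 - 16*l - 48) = (l + 1)/(l^2 - 16)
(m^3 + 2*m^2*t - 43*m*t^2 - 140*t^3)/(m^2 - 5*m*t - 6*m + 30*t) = (m^3 + 2*m^2*t - 43*m*t^2 - 140*t^3)/(m^2 - 5*m*t - 6*m + 30*t)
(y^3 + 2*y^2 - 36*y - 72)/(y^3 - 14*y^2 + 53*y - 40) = (y^3 + 2*y^2 - 36*y - 72)/(y^3 - 14*y^2 + 53*y - 40)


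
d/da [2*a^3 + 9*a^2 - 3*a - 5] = 6*a^2 + 18*a - 3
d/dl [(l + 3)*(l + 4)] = 2*l + 7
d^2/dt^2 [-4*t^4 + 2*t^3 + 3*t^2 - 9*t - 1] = -48*t^2 + 12*t + 6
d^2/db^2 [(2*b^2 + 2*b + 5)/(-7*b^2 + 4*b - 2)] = 2*(-154*b^3 - 651*b^2 + 504*b - 34)/(343*b^6 - 588*b^5 + 630*b^4 - 400*b^3 + 180*b^2 - 48*b + 8)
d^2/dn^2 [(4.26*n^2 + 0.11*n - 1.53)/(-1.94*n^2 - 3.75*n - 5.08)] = (61.1550080000001*n^3 + 286.44876*n^2 + 73.2889319999999*n - 202.80519)/(7.301384*n^6 + 42.3405*n^5 + 139.201014*n^4 + 274.476375*n^3 + 364.505748*n^2 + 290.322*n + 131.096512)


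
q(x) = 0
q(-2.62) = 0.00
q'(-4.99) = 0.00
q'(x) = 0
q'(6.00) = 0.00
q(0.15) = 0.00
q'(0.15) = 0.00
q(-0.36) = 0.00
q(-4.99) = 0.00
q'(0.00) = 0.00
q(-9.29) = 0.00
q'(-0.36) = 0.00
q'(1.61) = 0.00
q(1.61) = 0.00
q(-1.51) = 0.00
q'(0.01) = 0.00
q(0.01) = 0.00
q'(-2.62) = 0.00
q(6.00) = 0.00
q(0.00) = 0.00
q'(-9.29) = 0.00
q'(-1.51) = 0.00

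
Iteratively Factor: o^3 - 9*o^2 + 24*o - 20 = (o - 5)*(o^2 - 4*o + 4) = (o - 5)*(o - 2)*(o - 2)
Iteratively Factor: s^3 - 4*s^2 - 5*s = (s - 5)*(s^2 + s) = (s - 5)*(s + 1)*(s)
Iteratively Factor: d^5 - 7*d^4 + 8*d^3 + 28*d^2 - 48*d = (d - 2)*(d^4 - 5*d^3 - 2*d^2 + 24*d) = (d - 3)*(d - 2)*(d^3 - 2*d^2 - 8*d) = d*(d - 3)*(d - 2)*(d^2 - 2*d - 8) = d*(d - 4)*(d - 3)*(d - 2)*(d + 2)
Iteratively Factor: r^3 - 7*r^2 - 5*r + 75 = (r + 3)*(r^2 - 10*r + 25) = (r - 5)*(r + 3)*(r - 5)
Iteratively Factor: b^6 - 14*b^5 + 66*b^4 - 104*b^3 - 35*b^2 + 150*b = (b)*(b^5 - 14*b^4 + 66*b^3 - 104*b^2 - 35*b + 150) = b*(b - 5)*(b^4 - 9*b^3 + 21*b^2 + b - 30) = b*(b - 5)*(b - 2)*(b^3 - 7*b^2 + 7*b + 15) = b*(b - 5)^2*(b - 2)*(b^2 - 2*b - 3) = b*(b - 5)^2*(b - 2)*(b + 1)*(b - 3)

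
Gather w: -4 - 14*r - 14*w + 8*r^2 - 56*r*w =8*r^2 - 14*r + w*(-56*r - 14) - 4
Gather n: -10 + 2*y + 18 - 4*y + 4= 12 - 2*y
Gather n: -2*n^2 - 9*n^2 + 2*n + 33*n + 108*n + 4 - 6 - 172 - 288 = -11*n^2 + 143*n - 462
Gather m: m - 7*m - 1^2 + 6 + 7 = 12 - 6*m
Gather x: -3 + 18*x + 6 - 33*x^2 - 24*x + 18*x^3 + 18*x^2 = 18*x^3 - 15*x^2 - 6*x + 3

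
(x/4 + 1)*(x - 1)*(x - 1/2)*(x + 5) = x^4/4 + 15*x^3/8 + 7*x^2/4 - 51*x/8 + 5/2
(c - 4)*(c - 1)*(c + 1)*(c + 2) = c^4 - 2*c^3 - 9*c^2 + 2*c + 8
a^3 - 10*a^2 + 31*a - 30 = (a - 5)*(a - 3)*(a - 2)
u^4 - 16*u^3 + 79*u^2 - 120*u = u*(u - 8)*(u - 5)*(u - 3)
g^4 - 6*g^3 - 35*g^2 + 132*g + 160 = (g - 8)*(g - 4)*(g + 1)*(g + 5)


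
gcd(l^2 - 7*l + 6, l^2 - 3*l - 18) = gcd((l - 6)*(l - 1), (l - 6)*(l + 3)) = l - 6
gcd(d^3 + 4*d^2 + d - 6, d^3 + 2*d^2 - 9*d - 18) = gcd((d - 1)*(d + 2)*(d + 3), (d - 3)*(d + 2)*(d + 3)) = d^2 + 5*d + 6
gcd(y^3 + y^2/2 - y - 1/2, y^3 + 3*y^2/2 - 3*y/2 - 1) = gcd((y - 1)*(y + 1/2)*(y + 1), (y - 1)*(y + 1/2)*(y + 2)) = y^2 - y/2 - 1/2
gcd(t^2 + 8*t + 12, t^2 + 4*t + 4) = t + 2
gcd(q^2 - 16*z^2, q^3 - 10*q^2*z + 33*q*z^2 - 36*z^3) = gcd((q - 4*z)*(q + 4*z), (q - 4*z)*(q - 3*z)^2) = -q + 4*z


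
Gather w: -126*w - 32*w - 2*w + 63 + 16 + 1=80 - 160*w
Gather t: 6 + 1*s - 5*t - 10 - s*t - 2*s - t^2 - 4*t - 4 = -s - t^2 + t*(-s - 9) - 8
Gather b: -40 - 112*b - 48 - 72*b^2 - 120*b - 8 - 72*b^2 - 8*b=-144*b^2 - 240*b - 96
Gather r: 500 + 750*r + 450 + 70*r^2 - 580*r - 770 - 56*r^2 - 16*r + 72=14*r^2 + 154*r + 252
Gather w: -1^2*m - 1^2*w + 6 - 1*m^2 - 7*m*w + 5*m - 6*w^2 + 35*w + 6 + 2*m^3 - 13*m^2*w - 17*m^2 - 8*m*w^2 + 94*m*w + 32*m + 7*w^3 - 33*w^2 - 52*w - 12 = 2*m^3 - 18*m^2 + 36*m + 7*w^3 + w^2*(-8*m - 39) + w*(-13*m^2 + 87*m - 18)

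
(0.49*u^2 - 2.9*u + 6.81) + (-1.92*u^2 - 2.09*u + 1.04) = -1.43*u^2 - 4.99*u + 7.85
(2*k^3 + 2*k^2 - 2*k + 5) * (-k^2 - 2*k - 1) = -2*k^5 - 6*k^4 - 4*k^3 - 3*k^2 - 8*k - 5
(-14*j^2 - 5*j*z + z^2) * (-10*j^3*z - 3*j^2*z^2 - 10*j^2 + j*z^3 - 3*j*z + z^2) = 140*j^5*z + 92*j^4*z^2 + 140*j^4 - 9*j^3*z^3 + 92*j^3*z - 8*j^2*z^4 - 9*j^2*z^2 + j*z^5 - 8*j*z^3 + z^4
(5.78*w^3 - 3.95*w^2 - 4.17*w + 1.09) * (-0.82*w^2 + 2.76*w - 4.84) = -4.7396*w^5 + 19.1918*w^4 - 35.4578*w^3 + 6.715*w^2 + 23.1912*w - 5.2756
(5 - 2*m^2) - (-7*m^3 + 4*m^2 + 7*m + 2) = 7*m^3 - 6*m^2 - 7*m + 3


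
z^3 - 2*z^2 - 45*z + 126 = (z - 6)*(z - 3)*(z + 7)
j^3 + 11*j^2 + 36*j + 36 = (j + 2)*(j + 3)*(j + 6)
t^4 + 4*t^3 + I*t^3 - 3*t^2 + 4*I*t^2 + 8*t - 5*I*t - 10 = (t - 1)*(t + 5)*(t - I)*(t + 2*I)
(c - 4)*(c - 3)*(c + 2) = c^3 - 5*c^2 - 2*c + 24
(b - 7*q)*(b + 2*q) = b^2 - 5*b*q - 14*q^2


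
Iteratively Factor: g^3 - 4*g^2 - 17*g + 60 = (g + 4)*(g^2 - 8*g + 15) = (g - 5)*(g + 4)*(g - 3)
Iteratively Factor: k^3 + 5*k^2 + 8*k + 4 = (k + 2)*(k^2 + 3*k + 2) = (k + 2)^2*(k + 1)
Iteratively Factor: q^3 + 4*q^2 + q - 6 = (q + 2)*(q^2 + 2*q - 3) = (q + 2)*(q + 3)*(q - 1)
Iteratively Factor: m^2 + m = (m + 1)*(m)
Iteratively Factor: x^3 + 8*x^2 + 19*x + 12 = (x + 1)*(x^2 + 7*x + 12) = (x + 1)*(x + 3)*(x + 4)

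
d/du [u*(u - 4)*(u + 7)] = 3*u^2 + 6*u - 28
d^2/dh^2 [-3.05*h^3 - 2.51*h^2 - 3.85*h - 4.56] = -18.3*h - 5.02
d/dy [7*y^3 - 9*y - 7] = 21*y^2 - 9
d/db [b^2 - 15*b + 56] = 2*b - 15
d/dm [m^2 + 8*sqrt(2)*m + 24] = 2*m + 8*sqrt(2)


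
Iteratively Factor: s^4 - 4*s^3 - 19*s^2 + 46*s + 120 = (s + 3)*(s^3 - 7*s^2 + 2*s + 40) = (s - 4)*(s + 3)*(s^2 - 3*s - 10) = (s - 5)*(s - 4)*(s + 3)*(s + 2)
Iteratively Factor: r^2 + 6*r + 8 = (r + 4)*(r + 2)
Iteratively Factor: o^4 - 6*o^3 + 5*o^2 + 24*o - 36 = (o - 2)*(o^3 - 4*o^2 - 3*o + 18) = (o - 2)*(o + 2)*(o^2 - 6*o + 9) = (o - 3)*(o - 2)*(o + 2)*(o - 3)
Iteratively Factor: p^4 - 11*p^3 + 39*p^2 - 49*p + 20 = (p - 5)*(p^3 - 6*p^2 + 9*p - 4) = (p - 5)*(p - 1)*(p^2 - 5*p + 4) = (p - 5)*(p - 4)*(p - 1)*(p - 1)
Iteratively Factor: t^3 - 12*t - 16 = (t + 2)*(t^2 - 2*t - 8) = (t - 4)*(t + 2)*(t + 2)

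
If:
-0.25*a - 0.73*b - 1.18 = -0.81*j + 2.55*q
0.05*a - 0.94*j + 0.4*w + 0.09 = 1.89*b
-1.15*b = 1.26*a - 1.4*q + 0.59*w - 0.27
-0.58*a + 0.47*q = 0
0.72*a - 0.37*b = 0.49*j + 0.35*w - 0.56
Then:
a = -0.18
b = -0.12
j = 0.57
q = -0.23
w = 0.55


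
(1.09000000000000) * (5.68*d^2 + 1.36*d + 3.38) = 6.1912*d^2 + 1.4824*d + 3.6842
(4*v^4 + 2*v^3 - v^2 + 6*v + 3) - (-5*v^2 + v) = 4*v^4 + 2*v^3 + 4*v^2 + 5*v + 3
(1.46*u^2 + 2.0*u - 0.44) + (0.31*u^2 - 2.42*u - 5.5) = 1.77*u^2 - 0.42*u - 5.94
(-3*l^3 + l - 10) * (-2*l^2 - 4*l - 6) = 6*l^5 + 12*l^4 + 16*l^3 + 16*l^2 + 34*l + 60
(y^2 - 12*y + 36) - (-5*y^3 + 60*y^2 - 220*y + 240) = 5*y^3 - 59*y^2 + 208*y - 204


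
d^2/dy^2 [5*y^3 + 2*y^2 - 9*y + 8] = 30*y + 4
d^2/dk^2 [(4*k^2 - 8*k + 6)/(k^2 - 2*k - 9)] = 84*(3*k^2 - 6*k + 13)/(k^6 - 6*k^5 - 15*k^4 + 100*k^3 + 135*k^2 - 486*k - 729)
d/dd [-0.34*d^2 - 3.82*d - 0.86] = -0.68*d - 3.82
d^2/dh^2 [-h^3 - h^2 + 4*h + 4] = -6*h - 2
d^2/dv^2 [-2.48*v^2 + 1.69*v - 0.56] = -4.96000000000000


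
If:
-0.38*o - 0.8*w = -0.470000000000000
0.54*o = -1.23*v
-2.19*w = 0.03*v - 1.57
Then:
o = -0.27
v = 0.12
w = 0.72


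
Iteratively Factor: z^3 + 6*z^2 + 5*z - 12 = (z + 3)*(z^2 + 3*z - 4) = (z + 3)*(z + 4)*(z - 1)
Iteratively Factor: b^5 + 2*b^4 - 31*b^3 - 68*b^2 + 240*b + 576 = (b - 4)*(b^4 + 6*b^3 - 7*b^2 - 96*b - 144) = (b - 4)^2*(b^3 + 10*b^2 + 33*b + 36) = (b - 4)^2*(b + 3)*(b^2 + 7*b + 12) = (b - 4)^2*(b + 3)*(b + 4)*(b + 3)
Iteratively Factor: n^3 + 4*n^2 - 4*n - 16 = (n - 2)*(n^2 + 6*n + 8) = (n - 2)*(n + 2)*(n + 4)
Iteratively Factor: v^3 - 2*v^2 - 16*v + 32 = (v - 2)*(v^2 - 16) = (v - 4)*(v - 2)*(v + 4)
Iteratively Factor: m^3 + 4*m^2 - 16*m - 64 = (m + 4)*(m^2 - 16) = (m - 4)*(m + 4)*(m + 4)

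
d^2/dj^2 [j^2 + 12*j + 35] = 2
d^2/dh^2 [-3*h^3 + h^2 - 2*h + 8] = 2 - 18*h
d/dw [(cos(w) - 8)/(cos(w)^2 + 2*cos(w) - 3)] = (cos(w)^2 - 16*cos(w) - 13)*sin(w)/(cos(w)^2 + 2*cos(w) - 3)^2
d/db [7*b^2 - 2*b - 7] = 14*b - 2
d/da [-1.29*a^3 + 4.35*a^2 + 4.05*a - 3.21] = -3.87*a^2 + 8.7*a + 4.05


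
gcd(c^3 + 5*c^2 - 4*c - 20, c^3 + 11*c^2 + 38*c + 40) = c^2 + 7*c + 10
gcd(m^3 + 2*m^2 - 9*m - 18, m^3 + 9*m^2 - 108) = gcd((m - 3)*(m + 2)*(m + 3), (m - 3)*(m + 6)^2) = m - 3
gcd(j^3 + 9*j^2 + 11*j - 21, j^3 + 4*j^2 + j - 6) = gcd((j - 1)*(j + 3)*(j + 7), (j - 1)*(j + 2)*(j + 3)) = j^2 + 2*j - 3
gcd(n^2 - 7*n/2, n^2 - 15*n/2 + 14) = n - 7/2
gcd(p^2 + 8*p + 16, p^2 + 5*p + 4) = p + 4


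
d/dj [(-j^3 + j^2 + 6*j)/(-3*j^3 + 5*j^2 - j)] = (-2*j^2 + 38*j - 31)/(9*j^4 - 30*j^3 + 31*j^2 - 10*j + 1)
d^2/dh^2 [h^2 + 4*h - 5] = 2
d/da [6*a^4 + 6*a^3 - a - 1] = 24*a^3 + 18*a^2 - 1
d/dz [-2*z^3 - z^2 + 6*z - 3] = -6*z^2 - 2*z + 6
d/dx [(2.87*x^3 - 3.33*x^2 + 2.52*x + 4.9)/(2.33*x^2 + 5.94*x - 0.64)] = (6.6871*x^4 + 34.0956*x^3 - 31.1622*x^2 - 18.5716*x - 30.7188)/(5.4289*x^4 + 27.6804*x^3 + 32.3012*x^2 - 7.6032*x + 0.4096)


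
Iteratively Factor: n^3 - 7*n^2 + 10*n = (n)*(n^2 - 7*n + 10) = n*(n - 2)*(n - 5)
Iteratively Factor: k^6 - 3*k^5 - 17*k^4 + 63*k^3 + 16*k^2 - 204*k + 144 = (k - 3)*(k^5 - 17*k^3 + 12*k^2 + 52*k - 48) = (k - 3)*(k - 2)*(k^4 + 2*k^3 - 13*k^2 - 14*k + 24) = (k - 3)*(k - 2)*(k + 2)*(k^3 - 13*k + 12) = (k - 3)*(k - 2)*(k - 1)*(k + 2)*(k^2 + k - 12) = (k - 3)*(k - 2)*(k - 1)*(k + 2)*(k + 4)*(k - 3)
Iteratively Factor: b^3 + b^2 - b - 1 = (b + 1)*(b^2 - 1) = (b + 1)^2*(b - 1)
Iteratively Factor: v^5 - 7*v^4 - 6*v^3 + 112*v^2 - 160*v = (v - 2)*(v^4 - 5*v^3 - 16*v^2 + 80*v) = (v - 4)*(v - 2)*(v^3 - v^2 - 20*v) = (v - 4)*(v - 2)*(v + 4)*(v^2 - 5*v) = (v - 5)*(v - 4)*(v - 2)*(v + 4)*(v)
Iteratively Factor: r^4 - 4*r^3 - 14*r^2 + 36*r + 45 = (r + 1)*(r^3 - 5*r^2 - 9*r + 45) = (r - 5)*(r + 1)*(r^2 - 9) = (r - 5)*(r + 1)*(r + 3)*(r - 3)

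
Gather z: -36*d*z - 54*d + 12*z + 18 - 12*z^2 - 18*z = -54*d - 12*z^2 + z*(-36*d - 6) + 18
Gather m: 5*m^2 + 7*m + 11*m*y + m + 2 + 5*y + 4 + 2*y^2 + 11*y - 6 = 5*m^2 + m*(11*y + 8) + 2*y^2 + 16*y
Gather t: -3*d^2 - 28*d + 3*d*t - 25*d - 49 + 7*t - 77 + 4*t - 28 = -3*d^2 - 53*d + t*(3*d + 11) - 154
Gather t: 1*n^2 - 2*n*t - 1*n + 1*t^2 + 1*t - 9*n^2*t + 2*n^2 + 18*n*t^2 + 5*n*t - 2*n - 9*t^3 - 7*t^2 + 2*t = 3*n^2 - 3*n - 9*t^3 + t^2*(18*n - 6) + t*(-9*n^2 + 3*n + 3)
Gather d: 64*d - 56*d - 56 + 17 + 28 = 8*d - 11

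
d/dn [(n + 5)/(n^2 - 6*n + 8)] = (n^2 - 6*n - 2*(n - 3)*(n + 5) + 8)/(n^2 - 6*n + 8)^2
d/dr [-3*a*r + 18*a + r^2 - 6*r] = -3*a + 2*r - 6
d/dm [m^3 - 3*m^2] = 3*m*(m - 2)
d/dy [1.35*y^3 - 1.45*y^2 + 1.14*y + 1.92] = 4.05*y^2 - 2.9*y + 1.14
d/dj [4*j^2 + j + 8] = 8*j + 1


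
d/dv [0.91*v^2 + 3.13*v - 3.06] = 1.82*v + 3.13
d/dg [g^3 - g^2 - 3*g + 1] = 3*g^2 - 2*g - 3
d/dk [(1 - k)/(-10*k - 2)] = 3/(25*k^2 + 10*k + 1)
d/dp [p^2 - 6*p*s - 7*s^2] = 2*p - 6*s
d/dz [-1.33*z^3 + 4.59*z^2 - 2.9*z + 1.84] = -3.99*z^2 + 9.18*z - 2.9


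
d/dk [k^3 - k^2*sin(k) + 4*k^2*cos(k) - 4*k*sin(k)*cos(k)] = -4*k^2*sin(k) - k^2*cos(k) + 3*k^2 - 2*k*sin(k) + 8*k*cos(k) - 4*k*cos(2*k) - 2*sin(2*k)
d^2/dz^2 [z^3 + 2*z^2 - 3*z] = 6*z + 4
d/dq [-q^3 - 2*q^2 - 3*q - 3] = -3*q^2 - 4*q - 3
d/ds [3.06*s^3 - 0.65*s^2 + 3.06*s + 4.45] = 9.18*s^2 - 1.3*s + 3.06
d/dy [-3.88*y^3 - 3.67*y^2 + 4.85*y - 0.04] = -11.64*y^2 - 7.34*y + 4.85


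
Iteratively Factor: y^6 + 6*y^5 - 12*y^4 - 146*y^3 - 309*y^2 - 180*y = (y + 3)*(y^5 + 3*y^4 - 21*y^3 - 83*y^2 - 60*y) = (y + 3)*(y + 4)*(y^4 - y^3 - 17*y^2 - 15*y) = (y - 5)*(y + 3)*(y + 4)*(y^3 + 4*y^2 + 3*y) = y*(y - 5)*(y + 3)*(y + 4)*(y^2 + 4*y + 3) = y*(y - 5)*(y + 3)^2*(y + 4)*(y + 1)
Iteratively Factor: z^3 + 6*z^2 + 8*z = (z + 4)*(z^2 + 2*z) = z*(z + 4)*(z + 2)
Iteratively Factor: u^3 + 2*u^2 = (u + 2)*(u^2) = u*(u + 2)*(u)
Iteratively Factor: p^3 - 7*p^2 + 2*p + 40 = (p + 2)*(p^2 - 9*p + 20) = (p - 5)*(p + 2)*(p - 4)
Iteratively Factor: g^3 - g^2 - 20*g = (g + 4)*(g^2 - 5*g) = g*(g + 4)*(g - 5)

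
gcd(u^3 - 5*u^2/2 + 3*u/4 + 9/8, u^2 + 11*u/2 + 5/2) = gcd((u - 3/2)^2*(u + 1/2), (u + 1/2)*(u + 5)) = u + 1/2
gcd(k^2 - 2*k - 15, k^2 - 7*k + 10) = k - 5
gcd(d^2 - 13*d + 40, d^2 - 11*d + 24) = d - 8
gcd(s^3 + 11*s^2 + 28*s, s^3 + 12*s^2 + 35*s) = s^2 + 7*s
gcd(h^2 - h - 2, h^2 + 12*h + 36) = 1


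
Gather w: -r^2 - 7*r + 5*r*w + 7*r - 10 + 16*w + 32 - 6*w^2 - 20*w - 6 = -r^2 - 6*w^2 + w*(5*r - 4) + 16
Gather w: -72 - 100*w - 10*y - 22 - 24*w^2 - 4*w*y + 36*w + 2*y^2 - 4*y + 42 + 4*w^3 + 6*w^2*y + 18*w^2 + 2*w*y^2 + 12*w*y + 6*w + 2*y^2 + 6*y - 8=4*w^3 + w^2*(6*y - 6) + w*(2*y^2 + 8*y - 58) + 4*y^2 - 8*y - 60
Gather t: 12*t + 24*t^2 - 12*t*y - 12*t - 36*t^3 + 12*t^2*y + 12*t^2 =-36*t^3 + t^2*(12*y + 36) - 12*t*y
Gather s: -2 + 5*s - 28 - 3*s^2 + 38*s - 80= -3*s^2 + 43*s - 110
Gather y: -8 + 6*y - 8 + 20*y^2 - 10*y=20*y^2 - 4*y - 16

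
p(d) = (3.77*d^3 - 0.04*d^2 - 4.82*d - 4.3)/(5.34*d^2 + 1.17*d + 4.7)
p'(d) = (-10.68*d - 1.17)*(3.77*d^3 - 0.04*d^2 - 4.82*d - 4.3)/(5.34*d^2 + 1.17*d + 4.7)^2 + (11.31*d^2 - 0.08*d - 4.82)/(5.34*d^2 + 1.17*d + 4.7)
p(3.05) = 1.51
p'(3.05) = 0.85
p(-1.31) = -0.53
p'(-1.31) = 0.64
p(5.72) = 3.61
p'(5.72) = 0.75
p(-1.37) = -0.57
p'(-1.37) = 0.68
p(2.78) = 1.28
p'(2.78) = 0.87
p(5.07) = 3.12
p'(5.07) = 0.76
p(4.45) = 2.64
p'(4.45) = 0.78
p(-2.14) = -1.17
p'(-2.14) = 0.82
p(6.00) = 3.82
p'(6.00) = 0.75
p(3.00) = 1.47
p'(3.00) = 0.85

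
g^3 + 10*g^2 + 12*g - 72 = (g - 2)*(g + 6)^2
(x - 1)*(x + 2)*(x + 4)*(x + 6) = x^4 + 11*x^3 + 32*x^2 + 4*x - 48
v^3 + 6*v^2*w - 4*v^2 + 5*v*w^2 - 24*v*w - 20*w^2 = (v - 4)*(v + w)*(v + 5*w)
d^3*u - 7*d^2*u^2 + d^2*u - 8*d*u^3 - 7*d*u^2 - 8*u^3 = (d - 8*u)*(d + u)*(d*u + u)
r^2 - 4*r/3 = r*(r - 4/3)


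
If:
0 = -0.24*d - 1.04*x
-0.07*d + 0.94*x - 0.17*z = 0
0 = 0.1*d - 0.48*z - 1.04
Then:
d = 1.14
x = -0.26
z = -1.93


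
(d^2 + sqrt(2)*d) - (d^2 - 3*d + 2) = sqrt(2)*d + 3*d - 2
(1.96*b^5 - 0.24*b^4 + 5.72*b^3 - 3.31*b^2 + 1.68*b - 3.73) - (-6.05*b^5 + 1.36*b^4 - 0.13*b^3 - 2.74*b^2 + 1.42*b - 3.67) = 8.01*b^5 - 1.6*b^4 + 5.85*b^3 - 0.57*b^2 + 0.26*b - 0.0600000000000001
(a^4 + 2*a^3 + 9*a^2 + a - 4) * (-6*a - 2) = -6*a^5 - 14*a^4 - 58*a^3 - 24*a^2 + 22*a + 8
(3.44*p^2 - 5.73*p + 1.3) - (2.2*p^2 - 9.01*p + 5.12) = 1.24*p^2 + 3.28*p - 3.82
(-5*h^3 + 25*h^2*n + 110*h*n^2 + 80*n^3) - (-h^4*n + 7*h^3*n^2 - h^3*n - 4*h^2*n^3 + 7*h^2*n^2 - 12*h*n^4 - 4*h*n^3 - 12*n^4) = h^4*n - 7*h^3*n^2 + h^3*n - 5*h^3 + 4*h^2*n^3 - 7*h^2*n^2 + 25*h^2*n + 12*h*n^4 + 4*h*n^3 + 110*h*n^2 + 12*n^4 + 80*n^3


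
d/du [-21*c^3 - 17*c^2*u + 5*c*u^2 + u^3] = -17*c^2 + 10*c*u + 3*u^2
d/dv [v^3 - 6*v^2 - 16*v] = 3*v^2 - 12*v - 16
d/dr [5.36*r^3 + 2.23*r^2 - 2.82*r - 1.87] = 16.08*r^2 + 4.46*r - 2.82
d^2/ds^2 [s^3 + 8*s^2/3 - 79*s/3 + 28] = 6*s + 16/3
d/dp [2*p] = 2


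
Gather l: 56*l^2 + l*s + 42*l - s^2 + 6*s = 56*l^2 + l*(s + 42) - s^2 + 6*s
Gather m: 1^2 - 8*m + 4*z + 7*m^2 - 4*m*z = 7*m^2 + m*(-4*z - 8) + 4*z + 1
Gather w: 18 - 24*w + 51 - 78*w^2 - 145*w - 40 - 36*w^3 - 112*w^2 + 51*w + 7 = -36*w^3 - 190*w^2 - 118*w + 36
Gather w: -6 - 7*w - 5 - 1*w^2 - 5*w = -w^2 - 12*w - 11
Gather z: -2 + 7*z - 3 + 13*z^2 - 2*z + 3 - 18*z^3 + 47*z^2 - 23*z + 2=-18*z^3 + 60*z^2 - 18*z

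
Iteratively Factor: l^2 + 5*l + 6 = (l + 3)*(l + 2)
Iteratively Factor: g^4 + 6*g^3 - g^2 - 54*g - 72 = (g + 2)*(g^3 + 4*g^2 - 9*g - 36) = (g + 2)*(g + 3)*(g^2 + g - 12) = (g - 3)*(g + 2)*(g + 3)*(g + 4)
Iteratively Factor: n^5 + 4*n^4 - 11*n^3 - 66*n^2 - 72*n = (n + 3)*(n^4 + n^3 - 14*n^2 - 24*n) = (n + 3)^2*(n^3 - 2*n^2 - 8*n) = (n + 2)*(n + 3)^2*(n^2 - 4*n) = (n - 4)*(n + 2)*(n + 3)^2*(n)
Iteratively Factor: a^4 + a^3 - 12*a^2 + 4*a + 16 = (a + 1)*(a^3 - 12*a + 16) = (a + 1)*(a + 4)*(a^2 - 4*a + 4) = (a - 2)*(a + 1)*(a + 4)*(a - 2)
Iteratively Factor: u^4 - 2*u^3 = (u)*(u^3 - 2*u^2) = u^2*(u^2 - 2*u) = u^2*(u - 2)*(u)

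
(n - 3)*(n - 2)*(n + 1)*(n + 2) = n^4 - 2*n^3 - 7*n^2 + 8*n + 12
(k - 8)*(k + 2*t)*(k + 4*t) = k^3 + 6*k^2*t - 8*k^2 + 8*k*t^2 - 48*k*t - 64*t^2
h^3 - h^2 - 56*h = h*(h - 8)*(h + 7)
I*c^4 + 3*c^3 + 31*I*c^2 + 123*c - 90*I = (c - 5*I)*(c - 3*I)*(c + 6*I)*(I*c + 1)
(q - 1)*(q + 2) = q^2 + q - 2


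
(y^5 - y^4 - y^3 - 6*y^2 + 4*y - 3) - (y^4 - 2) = y^5 - 2*y^4 - y^3 - 6*y^2 + 4*y - 1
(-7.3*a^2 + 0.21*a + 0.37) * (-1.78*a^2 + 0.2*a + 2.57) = 12.994*a^4 - 1.8338*a^3 - 19.3776*a^2 + 0.6137*a + 0.9509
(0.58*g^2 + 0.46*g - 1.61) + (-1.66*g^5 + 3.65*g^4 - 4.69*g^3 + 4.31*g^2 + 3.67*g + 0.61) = -1.66*g^5 + 3.65*g^4 - 4.69*g^3 + 4.89*g^2 + 4.13*g - 1.0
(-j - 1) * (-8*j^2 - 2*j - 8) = 8*j^3 + 10*j^2 + 10*j + 8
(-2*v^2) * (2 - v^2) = 2*v^4 - 4*v^2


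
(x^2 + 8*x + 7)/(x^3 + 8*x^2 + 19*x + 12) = (x + 7)/(x^2 + 7*x + 12)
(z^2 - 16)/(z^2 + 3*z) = (z^2 - 16)/(z*(z + 3))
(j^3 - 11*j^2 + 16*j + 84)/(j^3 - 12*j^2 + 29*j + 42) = (j + 2)/(j + 1)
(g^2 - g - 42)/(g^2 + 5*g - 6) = (g - 7)/(g - 1)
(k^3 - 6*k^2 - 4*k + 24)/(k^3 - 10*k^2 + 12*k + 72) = (k - 2)/(k - 6)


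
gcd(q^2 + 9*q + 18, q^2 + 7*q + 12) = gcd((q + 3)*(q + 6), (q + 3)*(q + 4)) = q + 3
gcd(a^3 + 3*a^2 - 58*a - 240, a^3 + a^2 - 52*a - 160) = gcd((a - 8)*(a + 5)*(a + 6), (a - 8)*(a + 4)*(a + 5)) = a^2 - 3*a - 40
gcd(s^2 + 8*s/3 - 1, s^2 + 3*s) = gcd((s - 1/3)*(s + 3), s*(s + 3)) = s + 3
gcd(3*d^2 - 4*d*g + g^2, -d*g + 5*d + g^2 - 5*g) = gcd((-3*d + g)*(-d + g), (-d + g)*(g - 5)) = d - g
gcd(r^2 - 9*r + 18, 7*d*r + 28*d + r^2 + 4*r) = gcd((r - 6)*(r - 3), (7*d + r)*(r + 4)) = 1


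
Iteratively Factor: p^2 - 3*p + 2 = (p - 2)*(p - 1)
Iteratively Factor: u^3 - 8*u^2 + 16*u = (u - 4)*(u^2 - 4*u) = (u - 4)^2*(u)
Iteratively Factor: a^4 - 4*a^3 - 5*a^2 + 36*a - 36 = (a - 3)*(a^3 - a^2 - 8*a + 12) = (a - 3)*(a + 3)*(a^2 - 4*a + 4) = (a - 3)*(a - 2)*(a + 3)*(a - 2)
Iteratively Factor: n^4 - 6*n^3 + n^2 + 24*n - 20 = (n - 5)*(n^3 - n^2 - 4*n + 4) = (n - 5)*(n - 1)*(n^2 - 4) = (n - 5)*(n - 2)*(n - 1)*(n + 2)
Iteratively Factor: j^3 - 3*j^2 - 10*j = (j + 2)*(j^2 - 5*j) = (j - 5)*(j + 2)*(j)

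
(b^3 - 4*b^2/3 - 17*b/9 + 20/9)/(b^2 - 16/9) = (3*b^2 - 8*b + 5)/(3*b - 4)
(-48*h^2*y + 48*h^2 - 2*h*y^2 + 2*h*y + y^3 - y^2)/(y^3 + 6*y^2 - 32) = (-48*h^2*y + 48*h^2 - 2*h*y^2 + 2*h*y + y^3 - y^2)/(y^3 + 6*y^2 - 32)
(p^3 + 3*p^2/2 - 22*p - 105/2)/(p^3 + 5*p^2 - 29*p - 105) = (p + 7/2)/(p + 7)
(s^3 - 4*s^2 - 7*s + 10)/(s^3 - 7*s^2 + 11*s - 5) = (s + 2)/(s - 1)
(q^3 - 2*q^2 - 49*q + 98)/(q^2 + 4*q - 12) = (q^2 - 49)/(q + 6)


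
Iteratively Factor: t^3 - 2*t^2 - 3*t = (t - 3)*(t^2 + t) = (t - 3)*(t + 1)*(t)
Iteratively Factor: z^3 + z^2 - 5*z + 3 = (z - 1)*(z^2 + 2*z - 3) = (z - 1)^2*(z + 3)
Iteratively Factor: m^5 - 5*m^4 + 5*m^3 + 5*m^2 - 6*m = (m + 1)*(m^4 - 6*m^3 + 11*m^2 - 6*m) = (m - 1)*(m + 1)*(m^3 - 5*m^2 + 6*m) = (m - 2)*(m - 1)*(m + 1)*(m^2 - 3*m) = m*(m - 2)*(m - 1)*(m + 1)*(m - 3)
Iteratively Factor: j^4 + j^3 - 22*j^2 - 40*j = (j + 4)*(j^3 - 3*j^2 - 10*j) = j*(j + 4)*(j^2 - 3*j - 10) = j*(j - 5)*(j + 4)*(j + 2)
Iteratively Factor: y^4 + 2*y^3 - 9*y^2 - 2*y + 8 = (y - 2)*(y^3 + 4*y^2 - y - 4) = (y - 2)*(y - 1)*(y^2 + 5*y + 4) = (y - 2)*(y - 1)*(y + 4)*(y + 1)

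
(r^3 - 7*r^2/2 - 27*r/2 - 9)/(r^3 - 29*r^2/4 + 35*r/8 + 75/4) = 4*(2*r^2 + 5*r + 3)/(8*r^2 - 10*r - 25)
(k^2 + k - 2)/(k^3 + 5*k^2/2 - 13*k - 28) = 2*(k - 1)/(2*k^2 + k - 28)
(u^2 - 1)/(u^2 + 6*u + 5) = (u - 1)/(u + 5)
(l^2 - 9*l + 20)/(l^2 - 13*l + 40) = (l - 4)/(l - 8)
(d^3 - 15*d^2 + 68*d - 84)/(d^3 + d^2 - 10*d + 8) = (d^2 - 13*d + 42)/(d^2 + 3*d - 4)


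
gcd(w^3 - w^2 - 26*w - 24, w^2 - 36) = w - 6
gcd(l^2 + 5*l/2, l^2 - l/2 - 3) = 1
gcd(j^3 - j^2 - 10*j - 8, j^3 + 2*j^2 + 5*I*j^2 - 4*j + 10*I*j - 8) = j + 2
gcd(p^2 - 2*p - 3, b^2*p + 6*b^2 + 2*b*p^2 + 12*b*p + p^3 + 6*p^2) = 1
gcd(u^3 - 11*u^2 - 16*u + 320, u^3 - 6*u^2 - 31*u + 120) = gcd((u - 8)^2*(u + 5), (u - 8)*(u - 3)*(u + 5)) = u^2 - 3*u - 40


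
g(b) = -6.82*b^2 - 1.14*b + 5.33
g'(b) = -13.64*b - 1.14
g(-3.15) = -58.75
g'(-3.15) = 41.83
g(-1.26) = -4.06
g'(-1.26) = 16.05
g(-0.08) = 5.38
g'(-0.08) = -0.05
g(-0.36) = 4.86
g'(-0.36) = 3.77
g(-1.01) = -0.48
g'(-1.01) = 12.64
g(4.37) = -129.89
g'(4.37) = -60.75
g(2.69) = -47.09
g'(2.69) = -37.83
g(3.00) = -59.47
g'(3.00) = -42.06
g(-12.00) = -963.07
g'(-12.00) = 162.54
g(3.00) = -59.47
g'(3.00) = -42.06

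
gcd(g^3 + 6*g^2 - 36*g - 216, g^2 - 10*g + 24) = g - 6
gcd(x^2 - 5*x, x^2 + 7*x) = x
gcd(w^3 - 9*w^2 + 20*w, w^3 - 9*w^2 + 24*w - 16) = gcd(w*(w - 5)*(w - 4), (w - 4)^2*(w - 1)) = w - 4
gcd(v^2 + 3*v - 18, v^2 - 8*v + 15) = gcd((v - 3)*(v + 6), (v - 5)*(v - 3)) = v - 3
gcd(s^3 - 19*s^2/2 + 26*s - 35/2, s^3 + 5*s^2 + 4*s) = 1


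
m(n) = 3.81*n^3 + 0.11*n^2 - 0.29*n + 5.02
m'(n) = 11.43*n^2 + 0.22*n - 0.29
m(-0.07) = 5.04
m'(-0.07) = -0.25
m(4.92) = 460.01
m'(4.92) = 277.47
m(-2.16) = -32.24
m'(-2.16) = 52.56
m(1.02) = 8.88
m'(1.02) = 11.83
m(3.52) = 171.53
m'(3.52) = 142.11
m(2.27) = 49.49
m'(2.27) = 59.11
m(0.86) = 7.28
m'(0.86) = 8.35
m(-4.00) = -235.90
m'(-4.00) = 181.71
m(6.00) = 830.20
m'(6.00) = 412.51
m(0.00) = 5.02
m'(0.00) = -0.29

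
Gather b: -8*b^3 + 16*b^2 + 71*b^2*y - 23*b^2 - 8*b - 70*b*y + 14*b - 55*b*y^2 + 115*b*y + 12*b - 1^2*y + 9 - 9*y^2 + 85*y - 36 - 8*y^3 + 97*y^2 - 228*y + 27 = -8*b^3 + b^2*(71*y - 7) + b*(-55*y^2 + 45*y + 18) - 8*y^3 + 88*y^2 - 144*y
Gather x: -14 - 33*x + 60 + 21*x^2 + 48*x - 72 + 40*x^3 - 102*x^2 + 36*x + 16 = 40*x^3 - 81*x^2 + 51*x - 10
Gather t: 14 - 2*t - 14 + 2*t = 0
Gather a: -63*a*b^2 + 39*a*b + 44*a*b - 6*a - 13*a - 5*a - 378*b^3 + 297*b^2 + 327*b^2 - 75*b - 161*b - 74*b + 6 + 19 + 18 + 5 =a*(-63*b^2 + 83*b - 24) - 378*b^3 + 624*b^2 - 310*b + 48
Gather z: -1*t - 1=-t - 1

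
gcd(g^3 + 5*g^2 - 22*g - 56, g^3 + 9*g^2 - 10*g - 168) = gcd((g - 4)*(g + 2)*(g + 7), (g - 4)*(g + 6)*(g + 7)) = g^2 + 3*g - 28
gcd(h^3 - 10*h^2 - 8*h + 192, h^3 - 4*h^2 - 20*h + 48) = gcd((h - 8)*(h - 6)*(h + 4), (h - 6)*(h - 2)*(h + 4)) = h^2 - 2*h - 24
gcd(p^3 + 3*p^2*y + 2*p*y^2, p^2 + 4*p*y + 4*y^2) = p + 2*y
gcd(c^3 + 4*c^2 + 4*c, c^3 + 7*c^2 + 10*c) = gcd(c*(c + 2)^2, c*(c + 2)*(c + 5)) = c^2 + 2*c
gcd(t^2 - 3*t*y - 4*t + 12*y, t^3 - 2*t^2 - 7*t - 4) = t - 4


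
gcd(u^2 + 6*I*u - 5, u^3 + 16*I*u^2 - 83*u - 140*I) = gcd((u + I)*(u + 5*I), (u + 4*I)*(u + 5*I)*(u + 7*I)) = u + 5*I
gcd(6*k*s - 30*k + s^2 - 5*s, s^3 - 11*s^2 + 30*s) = s - 5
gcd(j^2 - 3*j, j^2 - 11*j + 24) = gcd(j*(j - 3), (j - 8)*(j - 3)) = j - 3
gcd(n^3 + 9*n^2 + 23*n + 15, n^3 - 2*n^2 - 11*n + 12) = n + 3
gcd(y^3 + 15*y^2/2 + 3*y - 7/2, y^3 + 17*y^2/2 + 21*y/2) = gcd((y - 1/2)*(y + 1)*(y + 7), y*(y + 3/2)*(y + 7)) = y + 7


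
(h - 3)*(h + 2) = h^2 - h - 6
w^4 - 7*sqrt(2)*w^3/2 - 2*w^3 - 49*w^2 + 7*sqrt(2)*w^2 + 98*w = w*(w - 2)*(w - 7*sqrt(2))*(w + 7*sqrt(2)/2)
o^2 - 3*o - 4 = (o - 4)*(o + 1)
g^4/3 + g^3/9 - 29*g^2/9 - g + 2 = (g/3 + 1)*(g - 3)*(g - 2/3)*(g + 1)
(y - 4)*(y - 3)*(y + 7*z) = y^3 + 7*y^2*z - 7*y^2 - 49*y*z + 12*y + 84*z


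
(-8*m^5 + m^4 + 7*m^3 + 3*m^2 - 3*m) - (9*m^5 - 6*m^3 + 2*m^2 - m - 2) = -17*m^5 + m^4 + 13*m^3 + m^2 - 2*m + 2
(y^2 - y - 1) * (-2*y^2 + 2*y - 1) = -2*y^4 + 4*y^3 - y^2 - y + 1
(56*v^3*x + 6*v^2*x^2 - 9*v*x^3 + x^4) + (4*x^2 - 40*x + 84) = 56*v^3*x + 6*v^2*x^2 - 9*v*x^3 + x^4 + 4*x^2 - 40*x + 84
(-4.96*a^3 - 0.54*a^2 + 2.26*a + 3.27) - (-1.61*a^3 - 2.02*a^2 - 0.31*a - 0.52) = -3.35*a^3 + 1.48*a^2 + 2.57*a + 3.79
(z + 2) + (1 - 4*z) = 3 - 3*z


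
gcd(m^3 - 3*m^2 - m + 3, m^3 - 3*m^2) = m - 3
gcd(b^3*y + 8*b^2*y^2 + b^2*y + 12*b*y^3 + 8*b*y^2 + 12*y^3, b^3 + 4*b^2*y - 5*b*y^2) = 1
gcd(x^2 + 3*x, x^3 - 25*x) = x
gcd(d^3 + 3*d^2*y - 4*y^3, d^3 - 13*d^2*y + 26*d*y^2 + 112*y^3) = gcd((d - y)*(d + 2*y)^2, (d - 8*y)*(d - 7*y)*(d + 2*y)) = d + 2*y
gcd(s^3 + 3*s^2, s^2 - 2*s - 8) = 1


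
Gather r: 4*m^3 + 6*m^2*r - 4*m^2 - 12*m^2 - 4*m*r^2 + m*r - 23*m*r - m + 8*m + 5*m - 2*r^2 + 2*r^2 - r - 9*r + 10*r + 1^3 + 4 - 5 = 4*m^3 - 16*m^2 - 4*m*r^2 + 12*m + r*(6*m^2 - 22*m)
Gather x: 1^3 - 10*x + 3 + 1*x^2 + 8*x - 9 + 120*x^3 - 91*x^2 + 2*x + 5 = 120*x^3 - 90*x^2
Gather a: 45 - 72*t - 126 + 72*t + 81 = 0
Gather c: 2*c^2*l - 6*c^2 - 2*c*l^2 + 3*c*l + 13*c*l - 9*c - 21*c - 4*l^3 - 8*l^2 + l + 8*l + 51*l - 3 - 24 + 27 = c^2*(2*l - 6) + c*(-2*l^2 + 16*l - 30) - 4*l^3 - 8*l^2 + 60*l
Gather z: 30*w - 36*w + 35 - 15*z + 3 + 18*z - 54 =-6*w + 3*z - 16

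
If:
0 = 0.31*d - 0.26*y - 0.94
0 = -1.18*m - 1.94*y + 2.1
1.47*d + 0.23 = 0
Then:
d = -0.16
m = 8.03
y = -3.80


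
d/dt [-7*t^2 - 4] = -14*t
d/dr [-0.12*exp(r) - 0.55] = -0.12*exp(r)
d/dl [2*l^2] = 4*l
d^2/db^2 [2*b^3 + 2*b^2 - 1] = 12*b + 4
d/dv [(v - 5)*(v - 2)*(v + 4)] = 3*v^2 - 6*v - 18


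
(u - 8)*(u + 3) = u^2 - 5*u - 24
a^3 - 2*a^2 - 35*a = a*(a - 7)*(a + 5)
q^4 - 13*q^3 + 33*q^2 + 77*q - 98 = (q - 7)^2*(q - 1)*(q + 2)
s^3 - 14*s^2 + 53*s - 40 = (s - 8)*(s - 5)*(s - 1)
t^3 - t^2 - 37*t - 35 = (t - 7)*(t + 1)*(t + 5)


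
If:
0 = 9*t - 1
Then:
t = 1/9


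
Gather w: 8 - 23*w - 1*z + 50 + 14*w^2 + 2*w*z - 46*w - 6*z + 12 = 14*w^2 + w*(2*z - 69) - 7*z + 70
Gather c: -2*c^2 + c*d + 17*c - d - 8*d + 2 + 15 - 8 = -2*c^2 + c*(d + 17) - 9*d + 9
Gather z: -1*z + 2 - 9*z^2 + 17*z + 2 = -9*z^2 + 16*z + 4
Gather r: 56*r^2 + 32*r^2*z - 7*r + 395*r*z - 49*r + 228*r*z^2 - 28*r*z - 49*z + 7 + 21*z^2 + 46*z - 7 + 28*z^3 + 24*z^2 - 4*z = r^2*(32*z + 56) + r*(228*z^2 + 367*z - 56) + 28*z^3 + 45*z^2 - 7*z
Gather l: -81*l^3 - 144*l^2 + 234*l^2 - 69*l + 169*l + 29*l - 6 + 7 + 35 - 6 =-81*l^3 + 90*l^2 + 129*l + 30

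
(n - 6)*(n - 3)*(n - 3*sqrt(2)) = n^3 - 9*n^2 - 3*sqrt(2)*n^2 + 18*n + 27*sqrt(2)*n - 54*sqrt(2)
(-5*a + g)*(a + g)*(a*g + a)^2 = -5*a^4*g^2 - 10*a^4*g - 5*a^4 - 4*a^3*g^3 - 8*a^3*g^2 - 4*a^3*g + a^2*g^4 + 2*a^2*g^3 + a^2*g^2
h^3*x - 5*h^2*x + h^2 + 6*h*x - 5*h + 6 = (h - 3)*(h - 2)*(h*x + 1)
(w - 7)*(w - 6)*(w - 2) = w^3 - 15*w^2 + 68*w - 84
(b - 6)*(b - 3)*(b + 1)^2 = b^4 - 7*b^3 + b^2 + 27*b + 18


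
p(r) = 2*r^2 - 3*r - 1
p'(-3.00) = -15.00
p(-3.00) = 26.00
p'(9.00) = 33.00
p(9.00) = 134.00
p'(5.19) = 17.76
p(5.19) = 37.30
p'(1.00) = 1.00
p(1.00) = -2.00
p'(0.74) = -0.04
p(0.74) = -2.12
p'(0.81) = 0.24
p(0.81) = -2.12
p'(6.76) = 24.04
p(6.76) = 70.12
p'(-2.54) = -13.16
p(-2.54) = 19.52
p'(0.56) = -0.76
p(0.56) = -2.05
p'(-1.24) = -7.96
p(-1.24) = 5.80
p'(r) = 4*r - 3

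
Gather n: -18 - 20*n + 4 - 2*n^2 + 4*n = -2*n^2 - 16*n - 14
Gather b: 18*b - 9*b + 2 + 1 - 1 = 9*b + 2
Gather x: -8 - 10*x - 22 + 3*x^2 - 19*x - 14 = 3*x^2 - 29*x - 44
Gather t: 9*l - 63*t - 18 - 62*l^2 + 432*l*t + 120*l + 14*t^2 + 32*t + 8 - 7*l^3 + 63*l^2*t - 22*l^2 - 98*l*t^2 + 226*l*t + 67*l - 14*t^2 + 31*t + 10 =-7*l^3 - 84*l^2 - 98*l*t^2 + 196*l + t*(63*l^2 + 658*l)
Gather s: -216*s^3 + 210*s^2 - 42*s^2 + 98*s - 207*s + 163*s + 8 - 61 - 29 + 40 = -216*s^3 + 168*s^2 + 54*s - 42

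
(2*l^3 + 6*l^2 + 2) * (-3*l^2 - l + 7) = -6*l^5 - 20*l^4 + 8*l^3 + 36*l^2 - 2*l + 14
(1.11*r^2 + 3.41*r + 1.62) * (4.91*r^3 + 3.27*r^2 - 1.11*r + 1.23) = 5.4501*r^5 + 20.3728*r^4 + 17.8728*r^3 + 2.8776*r^2 + 2.3961*r + 1.9926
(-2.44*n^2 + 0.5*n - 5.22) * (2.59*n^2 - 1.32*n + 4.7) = -6.3196*n^4 + 4.5158*n^3 - 25.6478*n^2 + 9.2404*n - 24.534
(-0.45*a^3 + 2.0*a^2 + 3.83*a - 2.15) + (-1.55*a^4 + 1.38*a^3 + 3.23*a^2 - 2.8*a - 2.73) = -1.55*a^4 + 0.93*a^3 + 5.23*a^2 + 1.03*a - 4.88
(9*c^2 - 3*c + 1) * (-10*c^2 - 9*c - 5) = -90*c^4 - 51*c^3 - 28*c^2 + 6*c - 5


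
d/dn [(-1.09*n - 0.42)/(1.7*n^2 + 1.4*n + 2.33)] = (1.853*n^2 + 1.428*n - 1.9517)/(2.89*n^4 + 4.76*n^3 + 9.882*n^2 + 6.524*n + 5.4289)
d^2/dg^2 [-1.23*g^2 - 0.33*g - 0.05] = -2.46000000000000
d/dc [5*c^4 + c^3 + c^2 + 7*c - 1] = 20*c^3 + 3*c^2 + 2*c + 7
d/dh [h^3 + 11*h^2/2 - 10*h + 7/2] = 3*h^2 + 11*h - 10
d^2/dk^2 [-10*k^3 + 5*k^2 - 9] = 10 - 60*k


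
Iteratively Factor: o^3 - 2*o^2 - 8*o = (o + 2)*(o^2 - 4*o) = (o - 4)*(o + 2)*(o)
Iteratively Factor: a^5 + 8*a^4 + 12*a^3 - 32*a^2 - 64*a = (a + 4)*(a^4 + 4*a^3 - 4*a^2 - 16*a) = a*(a + 4)*(a^3 + 4*a^2 - 4*a - 16) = a*(a + 4)^2*(a^2 - 4) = a*(a - 2)*(a + 4)^2*(a + 2)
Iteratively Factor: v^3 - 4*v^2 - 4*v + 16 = (v - 2)*(v^2 - 2*v - 8) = (v - 4)*(v - 2)*(v + 2)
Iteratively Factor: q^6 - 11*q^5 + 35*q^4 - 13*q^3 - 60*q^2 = (q - 5)*(q^5 - 6*q^4 + 5*q^3 + 12*q^2) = q*(q - 5)*(q^4 - 6*q^3 + 5*q^2 + 12*q) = q*(q - 5)*(q - 4)*(q^3 - 2*q^2 - 3*q) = q*(q - 5)*(q - 4)*(q - 3)*(q^2 + q) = q^2*(q - 5)*(q - 4)*(q - 3)*(q + 1)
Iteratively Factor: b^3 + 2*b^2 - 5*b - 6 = (b - 2)*(b^2 + 4*b + 3) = (b - 2)*(b + 3)*(b + 1)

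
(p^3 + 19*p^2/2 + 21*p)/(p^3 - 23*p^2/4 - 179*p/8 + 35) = 4*p*(p + 6)/(4*p^2 - 37*p + 40)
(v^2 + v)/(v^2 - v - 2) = v/(v - 2)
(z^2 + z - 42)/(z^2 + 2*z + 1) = (z^2 + z - 42)/(z^2 + 2*z + 1)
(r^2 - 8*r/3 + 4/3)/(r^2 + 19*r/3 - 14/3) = (r - 2)/(r + 7)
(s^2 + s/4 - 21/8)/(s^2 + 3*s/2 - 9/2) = (s + 7/4)/(s + 3)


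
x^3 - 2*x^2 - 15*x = x*(x - 5)*(x + 3)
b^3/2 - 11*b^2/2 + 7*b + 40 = (b/2 + 1)*(b - 8)*(b - 5)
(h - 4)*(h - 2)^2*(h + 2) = h^4 - 6*h^3 + 4*h^2 + 24*h - 32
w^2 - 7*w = w*(w - 7)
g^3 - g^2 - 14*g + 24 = (g - 3)*(g - 2)*(g + 4)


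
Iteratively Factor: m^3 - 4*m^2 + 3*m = (m - 1)*(m^2 - 3*m) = m*(m - 1)*(m - 3)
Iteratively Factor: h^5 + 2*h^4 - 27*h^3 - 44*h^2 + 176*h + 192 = (h + 4)*(h^4 - 2*h^3 - 19*h^2 + 32*h + 48) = (h + 4)^2*(h^3 - 6*h^2 + 5*h + 12) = (h - 4)*(h + 4)^2*(h^2 - 2*h - 3) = (h - 4)*(h + 1)*(h + 4)^2*(h - 3)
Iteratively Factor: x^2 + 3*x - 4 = (x + 4)*(x - 1)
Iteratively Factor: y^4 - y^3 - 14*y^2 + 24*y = (y)*(y^3 - y^2 - 14*y + 24) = y*(y - 3)*(y^2 + 2*y - 8) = y*(y - 3)*(y + 4)*(y - 2)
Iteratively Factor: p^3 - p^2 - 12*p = (p - 4)*(p^2 + 3*p) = (p - 4)*(p + 3)*(p)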